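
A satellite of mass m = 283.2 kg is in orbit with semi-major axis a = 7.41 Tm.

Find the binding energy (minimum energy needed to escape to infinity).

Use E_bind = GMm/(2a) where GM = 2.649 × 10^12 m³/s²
a = 7.41 Tm = 7.41 × 10^12 m
GM = 2.649 × 10^12 m³/s²
m = 283.2 kg
GMm = 2.649 × 10^12 × 283.2 = 7.50197 × 10^14 m³·kg/s²
2a = 1.482 × 10^13 m
E_bind = GMm/(2a) = 50.6206 J ≈ 50.62 J

Final answer: 50.62 J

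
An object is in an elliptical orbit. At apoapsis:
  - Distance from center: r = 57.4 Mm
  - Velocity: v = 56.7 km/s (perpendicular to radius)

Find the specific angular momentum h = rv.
r = 57.4 Mm = 5.74 × 10^7 m
v = 56.7 km/s = 56700 m/s
h = rv = 5.74 × 10^7 × 56700 = 3.25458 × 10^12 m²/s ≈ 3.255 × 10^12 m²/s

Final answer: h = 3.255 × 10^12 m²/s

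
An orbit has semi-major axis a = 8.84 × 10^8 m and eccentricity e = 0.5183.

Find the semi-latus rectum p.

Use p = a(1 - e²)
a = 8.84 × 10^8 m
e = 0.5183,  e² = 0.268635,  1 − e² = 0.731365
p = a(1 − e²) = 8.84 × 10^8 m × 0.731365 = 6.46527 × 10^8 m ≈ 6.465 × 10^8 m

Final answer: p = 6.465 × 10^8 m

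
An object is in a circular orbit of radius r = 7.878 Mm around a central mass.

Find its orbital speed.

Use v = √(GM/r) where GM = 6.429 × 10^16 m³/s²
r = 7.878 Mm = 7.878 × 10^6 m
GM = 6.429 × 10^16 m³/s²
GM/r = (6.429 × 10^16) / (7.878 × 10^6) = 8.1607 × 10^9 m²/s²
v = √(GM/r) = 90336.6 m/s ≈ 90.34 km/s

Final answer: 90.34 km/s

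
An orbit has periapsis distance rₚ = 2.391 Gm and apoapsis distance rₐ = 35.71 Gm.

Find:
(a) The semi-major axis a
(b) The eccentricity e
rₚ = 2.391 Gm = 2.391 × 10^9 m
rₐ = 35.71 Gm = 3.571 × 10^10 m
(a) a = (rₚ + rₐ)/2 = 1.90505 × 10^10 m ≈ 19.05 Gm
(b) e = (rₐ − rₚ)/(rₐ + rₚ) = (3.3319 × 10^10) / (3.8101 × 10^10) = 0.874491

Final answer:
(a) a = 19.05 Gm
(b) e = 0.8745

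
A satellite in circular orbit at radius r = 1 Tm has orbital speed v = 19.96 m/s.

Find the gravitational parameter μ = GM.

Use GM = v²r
r = 1 Tm = 1 × 10^12 m
v = 19.96 m/s
v² = 398.402 m²/s²
GM = v²r = 398.402 × 1 × 10^12 = 3.98402 × 10^14 m³/s²
GM ≈ 3.984 × 10^14 m³/s²

Final answer: GM = 3.984 × 10^14 m³/s²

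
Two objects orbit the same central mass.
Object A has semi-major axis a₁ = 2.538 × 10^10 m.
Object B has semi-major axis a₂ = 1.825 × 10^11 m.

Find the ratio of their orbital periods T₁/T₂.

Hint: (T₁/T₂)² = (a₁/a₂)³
a₁ = 2.538 × 10^10 m
a₂ = 1.825 × 10^11 m
a₁/a₂ = 0.139068
T₁/T₂ = (a₁/a₂)^(3/2) = (0.139068)^1.5 = 0.0518613

Final answer: T₁/T₂ = 0.05186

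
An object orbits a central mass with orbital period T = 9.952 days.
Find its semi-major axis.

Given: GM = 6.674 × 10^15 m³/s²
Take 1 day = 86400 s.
T = 9.952 days = 859853 s
GM = 6.674 × 10^15 m³/s²
Kepler's third law: a³ = GM T² / (4π²)
T² = 7.39347 × 10^11 s²
a³ = (6.674 × 10^15) × (7.39347 × 10^11) / (4π²) = 1.2499 × 10^26 m³
a = (a³)^(1/3) = 4.99986 × 10^8 m ≈ 500 Mm

Final answer: 500 Mm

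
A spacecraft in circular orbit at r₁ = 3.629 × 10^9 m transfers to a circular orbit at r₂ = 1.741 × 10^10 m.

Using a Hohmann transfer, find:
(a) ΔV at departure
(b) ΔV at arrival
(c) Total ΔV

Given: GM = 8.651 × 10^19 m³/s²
r₁ = 3.629 × 10^9 m
r₂ = 1.741 × 10^10 m
GM = 8.651 × 10^19 m³/s²
Transfer ellipse: a_t = (r₁ + r₂)/2 = 1.05195 × 10^10 m
Circular speed at r₁: v₁ = √(GM/r₁) = 154397 m/s
Transfer speed at r₁ (periapsis): v₁ₜ = √(GM(2/r₁ − 1/a_t)) = 198628 m/s
(a) ΔV₁ = v₁ₜ − v₁ = 44231.2 m/s ≈ 44.23 km/s
Circular speed at r₂: v₂ = √(GM/r₂) = 70491 m/s
Transfer speed at r₂ (apoapsis): v₂ₜ = √(GM(2/r₂ − 1/a_t)) = 41402.8 m/s
(b) ΔV₂ = v₂ − v₂ₜ = 29088.2 m/s ≈ 29.09 km/s
(c) ΔV_total = ΔV₁ + ΔV₂ = 73319.4 m/s ≈ 73.32 km/s

Final answer:
(a) ΔV₁ = 44.23 km/s
(b) ΔV₂ = 29.09 km/s
(c) ΔV_total = 73.32 km/s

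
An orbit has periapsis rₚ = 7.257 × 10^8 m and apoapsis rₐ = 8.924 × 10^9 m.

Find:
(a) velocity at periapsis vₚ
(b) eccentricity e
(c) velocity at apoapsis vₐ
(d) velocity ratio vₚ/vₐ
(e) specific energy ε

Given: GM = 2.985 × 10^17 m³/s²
rₚ = 7.257 × 10^8 m
rₐ = 8.924 × 10^9 m
GM = 2.985 × 10^17 m³/s²
a = (rₚ + rₐ)/2 = 4.82485 × 10^9 m
e = (rₐ − rₚ)/(rₐ + rₚ) = (8.1983 × 10^9) / (9.6497 × 10^9) = 0.849591
(a) vₚ² = GM (2/rₚ − 1/a) = 2.985 × 10^17 × (2.75596 × 10^-9 − 2.0726 × 10^-10) = 7.60787 × 10^8 m²/s²;  vₚ = 27582.4 m/s ≈ 27.58 km/s
(b) e = 0.849591 ≈ 0.8496
(c) vₐ² = GM (2/rₐ − 1/a) = 2.985 × 10^17 × (2.24115 × 10^-10 − 2.0726 × 10^-10) = 5.03104 × 10^6 m²/s²;  vₐ = 2243 m/s ≈ 2.243 km/s
(d) vₚ/vₐ = rₐ/rₚ (angular momentum) = (8.924 × 10^9) / (7.257 × 10^8) = 12.2971 ≈ 12.3
(e) 2a = 9.6497 × 10^9 m;  ε = −GM/(2a) = -3.09336 × 10^7 J/kg ≈ -30.93 MJ/kg

Final answer:
(a) velocity at periapsis vₚ = 27.58 km/s
(b) eccentricity e = 0.8496
(c) velocity at apoapsis vₐ = 2.243 km/s
(d) velocity ratio vₚ/vₐ = 12.3
(e) specific energy ε = -30.93 MJ/kg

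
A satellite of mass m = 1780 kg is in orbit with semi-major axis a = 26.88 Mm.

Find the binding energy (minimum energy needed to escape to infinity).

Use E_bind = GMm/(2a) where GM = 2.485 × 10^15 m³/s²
a = 26.88 Mm = 2.688 × 10^7 m
GM = 2.485 × 10^15 m³/s²
m = 1780 kg
GMm = 2.485 × 10^15 × 1780 = 4.4233 × 10^18 m³·kg/s²
2a = 5.376 × 10^7 m
E_bind = GMm/(2a) = 8.22786 × 10^10 J ≈ 82.28 GJ

Final answer: 82.28 GJ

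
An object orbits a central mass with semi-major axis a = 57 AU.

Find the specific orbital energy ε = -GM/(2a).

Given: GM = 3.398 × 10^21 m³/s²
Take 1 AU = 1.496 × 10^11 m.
a = 57 AU = 8.5272 × 10^12 m
GM = 3.398 × 10^21 m³/s²
2a = 1.70544 × 10^13 m
ε = −GM/(2a) = -1.99245 × 10^8 J/kg ≈ -199.2 MJ/kg

Final answer: -199.2 MJ/kg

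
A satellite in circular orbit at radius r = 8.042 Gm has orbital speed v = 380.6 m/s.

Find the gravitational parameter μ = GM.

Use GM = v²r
r = 8.042 Gm = 8.042 × 10^9 m
v = 380.6 m/s
v² = 144856 m²/s²
GM = v²r = 144856 × 8.042 × 10^9 = 1.16493 × 10^15 m³/s²
GM ≈ 1.165 × 10^15 m³/s²

Final answer: GM = 1.165 × 10^15 m³/s²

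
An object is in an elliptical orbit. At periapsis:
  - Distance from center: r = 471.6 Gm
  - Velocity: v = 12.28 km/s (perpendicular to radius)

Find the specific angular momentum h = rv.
r = 471.6 Gm = 4.716 × 10^11 m
v = 12.28 km/s = 12280 m/s
h = rv = 4.716 × 10^11 × 12280 = 5.79125 × 10^15 m²/s ≈ 5.791 × 10^15 m²/s

Final answer: h = 5.791 × 10^15 m²/s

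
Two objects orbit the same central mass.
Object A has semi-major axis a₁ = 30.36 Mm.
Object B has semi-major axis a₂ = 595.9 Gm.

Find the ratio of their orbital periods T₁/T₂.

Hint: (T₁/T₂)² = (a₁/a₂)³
a₁ = 30.36 Mm = 3.036 × 10^7 m
a₂ = 595.9 Gm = 5.959 × 10^11 m
a₁/a₂ = 5.09481 × 10^-5
T₁/T₂ = (a₁/a₂)^(3/2) = (5.09481 × 10^-5)^1.5 = 3.63658 × 10^-7

Final answer: T₁/T₂ = 3.637 × 10^-7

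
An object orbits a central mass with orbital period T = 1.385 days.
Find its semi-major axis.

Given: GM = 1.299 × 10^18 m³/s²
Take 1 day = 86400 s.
T = 1.385 days = 119664 s
GM = 1.299 × 10^18 m³/s²
Kepler's third law: a³ = GM T² / (4π²)
T² = 1.43195 × 10^10 s²
a³ = (1.299 × 10^18) × (1.43195 × 10^10) / (4π²) = 4.71169 × 10^26 m³
a = (a³)^(1/3) = 7.78142 × 10^8 m ≈ 778.1 Mm

Final answer: 778.1 Mm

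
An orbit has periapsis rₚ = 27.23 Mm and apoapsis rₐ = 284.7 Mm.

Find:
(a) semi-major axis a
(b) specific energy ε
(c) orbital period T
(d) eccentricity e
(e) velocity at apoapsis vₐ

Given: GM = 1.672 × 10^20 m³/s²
rₚ = 27.23 Mm = 2.723 × 10^7 m
rₐ = 284.7 Mm = 2.847 × 10^8 m
GM = 1.672 × 10^20 m³/s²
a = (rₚ + rₐ)/2 = 1.55965 × 10^8 m
e = (rₐ − rₚ)/(rₐ + rₚ) = (2.5747 × 10^8) / (3.1193 × 10^8) = 0.82541
(a) a = 1.55965 × 10^8 m ≈ 156 Mm
(b) 2a = 3.1193 × 10^8 m;  ε = −GM/(2a) = -5.36018 × 10^11 J/kg ≈ -536 GJ/kg
(c) a³ = 3.79386 × 10^24 m³;  T = 2π √(a³/GM) = 2π × 150.634 s = 946.46 s ≈ 15.77 minutes
(d) e = 0.82541 ≈ 0.8254
(e) vₐ² = GM (2/rₐ − 1/a) = 1.672 × 10^20 × (7.02494 × 10^-9 − 6.41169 × 10^-9) = 1.02534 × 10^11 m²/s²;  vₐ = 320210 m/s ≈ 320.2 km/s

Final answer:
(a) semi-major axis a = 156 Mm
(b) specific energy ε = -536 GJ/kg
(c) orbital period T = 15.77 minutes
(d) eccentricity e = 0.8254
(e) velocity at apoapsis vₐ = 320.2 km/s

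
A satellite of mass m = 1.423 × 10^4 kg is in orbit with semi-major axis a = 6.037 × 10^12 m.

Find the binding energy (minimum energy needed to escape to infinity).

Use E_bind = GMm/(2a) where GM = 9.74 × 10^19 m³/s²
a = 6.037 × 10^12 m
GM = 9.74 × 10^19 m³/s²
m = 1.423 × 10^4 kg
GMm = 9.74 × 10^19 × 14230 = 1.386 × 10^24 m³·kg/s²
2a = 1.2074 × 10^13 m
E_bind = GMm/(2a) = 1.14792 × 10^11 J ≈ 114.8 GJ

Final answer: 114.8 GJ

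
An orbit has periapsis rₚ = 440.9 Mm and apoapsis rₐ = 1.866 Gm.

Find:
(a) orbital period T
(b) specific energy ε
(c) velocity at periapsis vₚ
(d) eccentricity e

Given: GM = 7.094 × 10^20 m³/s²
rₚ = 440.9 Mm = 4.409 × 10^8 m
rₐ = 1.866 Gm = 1.866 × 10^9 m
GM = 7.094 × 10^20 m³/s²
a = (rₚ + rₐ)/2 = 1.15345 × 10^9 m
e = (rₐ − rₚ)/(rₐ + rₚ) = (1.4251 × 10^9) / (2.3069 × 10^9) = 0.617755
(a) a³ = 1.5346 × 10^27 m³;  T = 2π √(a³/GM) = 2π × 1470.8 s = 9241.29 s ≈ 2.567 hours
(b) 2a = 2.3069 × 10^9 m;  ε = −GM/(2a) = -3.07512 × 10^11 J/kg ≈ -307.5 GJ/kg
(c) vₚ² = GM (2/rₚ − 1/a) = 7.094 × 10^20 × (4.53618 × 10^-9 − 8.66964 × 10^-10) = 2.60294 × 10^12 m²/s²;  vₚ = 1.61336 × 10^6 m/s ≈ 1613 km/s
(d) e = 0.617755 ≈ 0.6178

Final answer:
(a) orbital period T = 2.567 hours
(b) specific energy ε = -307.5 GJ/kg
(c) velocity at periapsis vₚ = 1613 km/s
(d) eccentricity e = 0.6178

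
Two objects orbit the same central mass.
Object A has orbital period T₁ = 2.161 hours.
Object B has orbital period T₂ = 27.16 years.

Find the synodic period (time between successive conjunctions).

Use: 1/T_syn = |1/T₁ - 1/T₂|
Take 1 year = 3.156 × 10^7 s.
T₁ = 2.161 hours = 7779.6 s
T₂ = 27.16 years = 8.5717 × 10^8 s
1/T₁ = 0.000128541 s⁻¹
1/T₂ = 1.16663 × 10^-9 s⁻¹
|1/T₁ − 1/T₂| = 0.00012854 s⁻¹
T_syn = 1 / |1/T₁ − 1/T₂| = 7779.67 s ≈ 2.161 hours

Final answer: T_syn = 2.161 hours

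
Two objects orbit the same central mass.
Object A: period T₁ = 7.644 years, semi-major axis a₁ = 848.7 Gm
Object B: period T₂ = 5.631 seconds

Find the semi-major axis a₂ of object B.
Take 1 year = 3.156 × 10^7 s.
T₁ = 7.644 years = 2.41245 × 10^8 s
T₂ = 5.631 seconds
a₁ = 848.7 Gm = 8.487 × 10^11 m
Kepler's third law: (T₂/T₁)² = (a₂/a₁)³  ⇒  a₂ = a₁ (T₂/T₁)^(2/3)
T₂/T₁ = 2.33415 × 10^-8
(T₂/T₁)^(2/3) = 8.16743 × 10^-6
a₂ = 8.487 × 10^11 m × 8.16743 × 10^-6 = 6.93169 × 10^6 m ≈ 6.932 Mm

Final answer: a₂ = 6.932 Mm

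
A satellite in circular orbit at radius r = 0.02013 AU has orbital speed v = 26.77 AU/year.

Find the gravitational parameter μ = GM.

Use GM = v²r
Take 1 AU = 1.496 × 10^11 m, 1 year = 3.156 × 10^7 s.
r = 0.02013 AU = 3.01145 × 10^9 m
v = 26.77 AU/year = 126895 m/s
v² = 1.61022 × 10^10 m²/s²
GM = v²r = 1.61022 × 10^10 × 3.01145 × 10^9 = 4.8491 × 10^19 m³/s²
GM ≈ 4.849 × 10^19 m³/s²

Final answer: GM = 4.849 × 10^19 m³/s²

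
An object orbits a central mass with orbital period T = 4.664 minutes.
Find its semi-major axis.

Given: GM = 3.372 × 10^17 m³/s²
T = 4.664 minutes = 279.84 s
GM = 3.372 × 10^17 m³/s²
Kepler's third law: a³ = GM T² / (4π²)
T² = 78310.4 s²
a³ = (3.372 × 10^17) × 78310.4 / (4π²) = 6.68879 × 10^20 m³
a = (a³)^(1/3) = 8.74546 × 10^6 m ≈ 8.745 Mm

Final answer: 8.745 Mm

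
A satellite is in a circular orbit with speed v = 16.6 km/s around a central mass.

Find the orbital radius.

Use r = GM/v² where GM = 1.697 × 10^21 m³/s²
v = 16.6 km/s = 16600 m/s
GM = 1.697 × 10^21 m³/s²
v² = 2.7556 × 10^8 m²/s²
r = GM/v² = (1.697 × 10^21) / (2.7556 × 10^8) = 6.15837 × 10^12 m ≈ 6.158 Tm

Final answer: 6.158 Tm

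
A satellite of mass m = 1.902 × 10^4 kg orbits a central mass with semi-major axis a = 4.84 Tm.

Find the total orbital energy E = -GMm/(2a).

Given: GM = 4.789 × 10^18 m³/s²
a = 4.84 Tm = 4.84 × 10^12 m
GM = 4.789 × 10^18 m³/s²
2a = 9.68 × 10^12 m
GMm = 4.789 × 10^18 × 19020 = 9.10868 × 10^22 m³·kg/s²
E = −GMm/(2a) = -9.40979 × 10^9 J ≈ -9.41 GJ

Final answer: -9.41 GJ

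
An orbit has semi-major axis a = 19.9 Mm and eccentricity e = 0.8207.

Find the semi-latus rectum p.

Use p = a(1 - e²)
a = 19.9 Mm = 1.99 × 10^7 m
e = 0.8207,  e² = 0.673548,  1 − e² = 0.326452
p = a(1 − e²) = 1.99 × 10^7 m × 0.326452 = 6.49639 × 10^6 m ≈ 6.496 Mm

Final answer: p = 6.496 Mm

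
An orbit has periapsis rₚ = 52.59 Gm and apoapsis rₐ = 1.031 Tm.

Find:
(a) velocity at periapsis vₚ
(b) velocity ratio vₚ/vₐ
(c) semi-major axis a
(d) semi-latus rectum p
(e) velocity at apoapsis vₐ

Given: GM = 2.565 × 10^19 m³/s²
rₚ = 52.59 Gm = 5.259 × 10^10 m
rₐ = 1.031 Tm = 1.031 × 10^12 m
GM = 2.565 × 10^19 m³/s²
a = (rₚ + rₐ)/2 = 5.41795 × 10^11 m
e = (rₐ − rₚ)/(rₐ + rₚ) = (9.7841 × 10^11) / (1.08359 × 10^12) = 0.902934
(a) vₚ² = GM (2/rₚ − 1/a) = 2.565 × 10^19 × (3.803 × 10^-11 − 1.84572 × 10^-12) = 9.28128 × 10^8 m²/s²;  vₚ = 30465.2 m/s ≈ 30.47 km/s
(b) vₚ/vₐ = rₐ/rₚ (angular momentum) = (1.031 × 10^12) / (5.259 × 10^10) = 19.6045 ≈ 19.6
(c) a = 5.41795 × 10^11 m ≈ 541.8 Gm
(d) 1 − e² = 0.184711;  p = a(1 − e²) = 5.41795 × 10^11 × 0.184711 = 1.00075 × 10^11 m ≈ 100.1 Gm
(e) vₐ² = GM (2/rₐ − 1/a) = 2.565 × 10^19 × (1.93986 × 10^-12 − 1.84572 × 10^-12) = 2.41489 × 10^6 m²/s²;  vₐ = 1553.99 m/s ≈ 1.554 km/s

Final answer:
(a) velocity at periapsis vₚ = 30.47 km/s
(b) velocity ratio vₚ/vₐ = 19.6
(c) semi-major axis a = 541.8 Gm
(d) semi-latus rectum p = 100.1 Gm
(e) velocity at apoapsis vₐ = 1.554 km/s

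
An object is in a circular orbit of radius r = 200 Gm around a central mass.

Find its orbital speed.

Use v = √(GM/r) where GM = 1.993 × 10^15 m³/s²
r = 200 Gm = 2 × 10^11 m
GM = 1.993 × 10^15 m³/s²
GM/r = (1.993 × 10^15) / (2 × 10^11) = 9965 m²/s²
v = √(GM/r) = 99.8248 m/s ≈ 99.82 m/s

Final answer: 99.82 m/s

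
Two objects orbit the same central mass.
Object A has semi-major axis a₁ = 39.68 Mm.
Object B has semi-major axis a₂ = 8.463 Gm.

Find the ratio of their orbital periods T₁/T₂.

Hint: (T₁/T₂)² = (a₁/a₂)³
a₁ = 39.68 Mm = 3.968 × 10^7 m
a₂ = 8.463 Gm = 8.463 × 10^9 m
a₁/a₂ = 0.00468864
T₁/T₂ = (a₁/a₂)^(3/2) = (0.00468864)^1.5 = 0.000321049

Final answer: T₁/T₂ = 0.000321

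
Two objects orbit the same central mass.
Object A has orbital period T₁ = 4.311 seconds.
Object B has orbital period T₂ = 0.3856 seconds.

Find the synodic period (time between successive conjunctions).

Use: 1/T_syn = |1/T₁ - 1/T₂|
T₁ = 4.311 seconds
T₂ = 0.3856 seconds
1/T₁ = 0.231965 s⁻¹
1/T₂ = 2.59336 s⁻¹
|1/T₁ − 1/T₂| = 2.3614 s⁻¹
T_syn = 1 / |1/T₁ − 1/T₂| = 0.423478 s ≈ 0.4235 seconds

Final answer: T_syn = 0.4235 seconds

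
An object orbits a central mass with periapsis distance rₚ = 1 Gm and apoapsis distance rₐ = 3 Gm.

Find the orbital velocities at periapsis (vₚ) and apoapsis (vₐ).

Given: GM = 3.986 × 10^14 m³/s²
rₚ = 1 Gm = 1 × 10^9 m
rₐ = 3 Gm = 3 × 10^9 m
GM = 3.986 × 10^14 m³/s²
a = (rₚ + rₐ)/2 = 2 × 10^9 m
Vis-viva: v² = GM (2/r − 1/a)
vₚ² = 3.986 × 10^14 × (2 × 10^-9 − 5 × 10^-10) = 597900 m²/s²
vₚ = 773.24 m/s ≈ 773.2 m/s
vₐ² = 3.986 × 10^14 × (6.66667 × 10^-10 − 5 × 10^-10) = 66433.3 m²/s²
vₐ = 257.747 m/s ≈ 257.7 m/s

Final answer: vₚ = 773.2 m/s, vₐ = 257.7 m/s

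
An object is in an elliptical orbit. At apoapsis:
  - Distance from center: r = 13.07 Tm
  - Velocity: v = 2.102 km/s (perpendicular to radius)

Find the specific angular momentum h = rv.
r = 13.07 Tm = 1.307 × 10^13 m
v = 2.102 km/s = 2102 m/s
h = rv = 1.307 × 10^13 × 2102 = 2.74731 × 10^16 m²/s ≈ 2.747 × 10^16 m²/s

Final answer: h = 2.747 × 10^16 m²/s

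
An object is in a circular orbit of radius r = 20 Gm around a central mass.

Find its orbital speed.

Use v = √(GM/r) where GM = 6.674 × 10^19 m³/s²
r = 20 Gm = 2 × 10^10 m
GM = 6.674 × 10^19 m³/s²
GM/r = (6.674 × 10^19) / (2 × 10^10) = 3.337 × 10^9 m²/s²
v = √(GM/r) = 57766.8 m/s ≈ 57.77 km/s

Final answer: 57.77 km/s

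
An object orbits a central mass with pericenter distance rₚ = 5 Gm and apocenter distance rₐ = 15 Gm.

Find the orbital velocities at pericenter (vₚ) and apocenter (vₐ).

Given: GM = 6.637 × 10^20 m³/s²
rₚ = 5 Gm = 5 × 10^9 m
rₐ = 15 Gm = 1.5 × 10^10 m
GM = 6.637 × 10^20 m³/s²
a = (rₚ + rₐ)/2 = 1 × 10^10 m
Vis-viva: v² = GM (2/r − 1/a)
vₚ² = 6.637 × 10^20 × (4 × 10^-10 − 1 × 10^-10) = 1.9911 × 10^11 m²/s²
vₚ = 446217 m/s ≈ 446.2 km/s
vₐ² = 6.637 × 10^20 × (1.33333 × 10^-10 − 1 × 10^-10) = 2.21233 × 10^10 m²/s²
vₐ = 148739 m/s ≈ 148.7 km/s

Final answer: vₚ = 446.2 km/s, vₐ = 148.7 km/s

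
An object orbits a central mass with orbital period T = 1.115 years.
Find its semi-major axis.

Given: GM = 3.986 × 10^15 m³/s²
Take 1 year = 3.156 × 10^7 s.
T = 1.115 years = 3.51894 × 10^7 s
GM = 3.986 × 10^15 m³/s²
Kepler's third law: a³ = GM T² / (4π²)
T² = 1.23829 × 10^15 s²
a³ = (3.986 × 10^15) × (1.23829 × 10^15) / (4π²) = 1.25026 × 10^29 m³
a = (a³)^(1/3) = 5.00035 × 10^9 m ≈ 5 Gm

Final answer: 5 Gm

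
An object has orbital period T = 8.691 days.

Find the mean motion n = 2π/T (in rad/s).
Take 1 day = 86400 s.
T = 8.691 days = 750902 s
n = 2π / 750902 s = 8.36751 × 10^-6 rad/s ≈ 8.368 × 10^-6 rad/s

Final answer: n = 8.368 × 10^-6 rad/s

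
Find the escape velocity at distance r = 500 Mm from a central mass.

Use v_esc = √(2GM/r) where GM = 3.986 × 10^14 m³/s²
r = 500 Mm = 5 × 10^8 m
GM = 3.986 × 10^14 m³/s²
2GM/r = 2 × (3.986 × 10^14) / (5 × 10^8) = 1.5944 × 10^6 m²/s²
v_esc = √(2GM/r) = 1262.7 m/s ≈ 1.263 km/s

Final answer: 1.263 km/s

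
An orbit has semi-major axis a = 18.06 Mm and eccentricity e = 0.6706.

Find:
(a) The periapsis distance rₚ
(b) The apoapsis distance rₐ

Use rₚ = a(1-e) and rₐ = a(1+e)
a = 18.06 Mm = 1.806 × 10^7 m
e = 0.6706:  1 − e = 0.3294,  1 + e = 1.6706
(a) rₚ = a(1 − e) = 1.806 × 10^7 m × 0.3294 = 5.94896 × 10^6 m ≈ 5.949 Mm
(b) rₐ = a(1 + e) = 1.806 × 10^7 m × 1.6706 = 3.0171 × 10^7 m ≈ 30.17 Mm

Final answer:
(a) rₚ = 5.949 Mm
(b) rₐ = 30.17 Mm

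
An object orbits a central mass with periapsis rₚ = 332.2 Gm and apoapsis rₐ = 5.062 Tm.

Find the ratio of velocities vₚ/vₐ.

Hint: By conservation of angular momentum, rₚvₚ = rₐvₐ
rₚ = 332.2 Gm = 3.322 × 10^11 m
rₐ = 5.062 Tm = 5.062 × 10^12 m
rₚvₚ = rₐvₐ  ⇒  vₚ/vₐ = rₐ/rₚ
vₚ/vₐ = (5.062 × 10^12) / (3.322 × 10^11) = 15.2378

Final answer: vₚ/vₐ = 15.24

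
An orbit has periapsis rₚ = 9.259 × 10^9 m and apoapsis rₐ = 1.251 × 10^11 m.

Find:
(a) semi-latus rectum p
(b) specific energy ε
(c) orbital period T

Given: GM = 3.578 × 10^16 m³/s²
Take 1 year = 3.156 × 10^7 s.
rₚ = 9.259 × 10^9 m
rₐ = 1.251 × 10^11 m
GM = 3.578 × 10^16 m³/s²
a = (rₚ + rₐ)/2 = 6.71795 × 10^10 m
e = (rₐ − rₚ)/(rₐ + rₚ) = (1.15841 × 10^11) / (1.34359 × 10^11) = 0.862175
(a) 1 − e² = 0.256654;  p = a(1 − e²) = 6.71795 × 10^10 × 0.256654 = 1.72419 × 10^10 m ≈ 1.724 × 10^10 m
(b) 2a = 1.34359 × 10^11 m;  ε = −GM/(2a) = -266301 J/kg ≈ -266.3 kJ/kg
(c) a³ = 3.03187 × 10^32 m³;  T = 2π √(a³/GM) = 2π × 9.20524 × 10^7 s = 5.78382 × 10^8 s ≈ 18.33 years

Final answer:
(a) semi-latus rectum p = 1.724 × 10^10 m
(b) specific energy ε = -266.3 kJ/kg
(c) orbital period T = 18.33 years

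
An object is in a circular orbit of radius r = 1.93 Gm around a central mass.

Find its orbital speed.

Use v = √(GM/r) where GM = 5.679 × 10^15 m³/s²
r = 1.93 Gm = 1.93 × 10^9 m
GM = 5.679 × 10^15 m³/s²
GM/r = (5.679 × 10^15) / (1.93 × 10^9) = 2.94249 × 10^6 m²/s²
v = √(GM/r) = 1715.37 m/s ≈ 1.715 km/s

Final answer: 1.715 km/s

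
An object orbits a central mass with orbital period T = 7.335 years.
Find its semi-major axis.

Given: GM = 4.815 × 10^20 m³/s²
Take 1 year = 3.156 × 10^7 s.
T = 7.335 years = 2.31493 × 10^8 s
GM = 4.815 × 10^20 m³/s²
Kepler's third law: a³ = GM T² / (4π²)
T² = 5.35888 × 10^16 s²
a³ = (4.815 × 10^20) × (5.35888 × 10^16) / (4π²) = 6.53598 × 10^35 m³
a = (a³)^(1/3) = 8.67835 × 10^11 m ≈ 867.8 Gm

Final answer: 867.8 Gm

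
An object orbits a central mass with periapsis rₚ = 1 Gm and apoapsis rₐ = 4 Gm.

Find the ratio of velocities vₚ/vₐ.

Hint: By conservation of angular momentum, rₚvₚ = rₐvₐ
rₚ = 1 Gm = 1 × 10^9 m
rₐ = 4 Gm = 4 × 10^9 m
rₚvₚ = rₐvₐ  ⇒  vₚ/vₐ = rₐ/rₚ
vₚ/vₐ = (4 × 10^9) / (1 × 10^9) = 4

Final answer: vₚ/vₐ = 4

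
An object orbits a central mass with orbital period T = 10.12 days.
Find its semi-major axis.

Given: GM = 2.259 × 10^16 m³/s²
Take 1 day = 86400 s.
T = 10.12 days = 874368 s
GM = 2.259 × 10^16 m³/s²
Kepler's third law: a³ = GM T² / (4π²)
T² = 7.64519 × 10^11 s²
a³ = (2.259 × 10^16) × (7.64519 × 10^11) / (4π²) = 4.37467 × 10^26 m³
a = (a³)^(1/3) = 7.59128 × 10^8 m ≈ 759.1 Mm

Final answer: 759.1 Mm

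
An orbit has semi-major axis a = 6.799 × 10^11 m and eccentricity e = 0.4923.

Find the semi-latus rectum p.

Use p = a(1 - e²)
a = 6.799 × 10^11 m
e = 0.4923,  e² = 0.242359,  1 − e² = 0.757641
p = a(1 − e²) = 6.799 × 10^11 m × 0.757641 = 5.1512 × 10^11 m ≈ 5.151 × 10^11 m

Final answer: p = 5.151 × 10^11 m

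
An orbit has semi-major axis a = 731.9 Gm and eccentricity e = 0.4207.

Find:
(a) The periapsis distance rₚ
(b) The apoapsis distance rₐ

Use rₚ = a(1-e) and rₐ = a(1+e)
a = 731.9 Gm = 7.319 × 10^11 m
e = 0.4207:  1 − e = 0.5793,  1 + e = 1.4207
(a) rₚ = a(1 − e) = 7.319 × 10^11 m × 0.5793 = 4.2399 × 10^11 m ≈ 424 Gm
(b) rₐ = a(1 + e) = 7.319 × 10^11 m × 1.4207 = 1.03981 × 10^12 m ≈ 1.04 Tm

Final answer:
(a) rₚ = 424 Gm
(b) rₐ = 1.04 Tm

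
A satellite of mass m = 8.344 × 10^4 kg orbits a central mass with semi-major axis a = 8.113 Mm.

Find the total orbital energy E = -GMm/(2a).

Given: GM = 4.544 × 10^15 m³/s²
a = 8.113 Mm = 8.113 × 10^6 m
GM = 4.544 × 10^15 m³/s²
2a = 1.6226 × 10^7 m
GMm = 4.544 × 10^15 × 83440 = 3.79151 × 10^20 m³·kg/s²
E = −GMm/(2a) = -2.33669 × 10^13 J ≈ -23.37 TJ

Final answer: -23.37 TJ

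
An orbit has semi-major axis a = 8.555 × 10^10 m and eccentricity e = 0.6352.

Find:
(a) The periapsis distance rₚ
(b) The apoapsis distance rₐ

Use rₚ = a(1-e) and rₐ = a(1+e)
a = 8.555 × 10^10 m
e = 0.6352:  1 − e = 0.3648,  1 + e = 1.6352
(a) rₚ = a(1 − e) = 8.555 × 10^10 m × 0.3648 = 3.12086 × 10^10 m ≈ 3.121 × 10^10 m
(b) rₐ = a(1 + e) = 8.555 × 10^10 m × 1.6352 = 1.39891 × 10^11 m ≈ 1.399 × 10^11 m

Final answer:
(a) rₚ = 3.121 × 10^10 m
(b) rₐ = 1.399 × 10^11 m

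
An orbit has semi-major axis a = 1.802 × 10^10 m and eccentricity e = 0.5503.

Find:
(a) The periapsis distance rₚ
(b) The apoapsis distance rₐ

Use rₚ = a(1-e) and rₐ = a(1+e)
a = 1.802 × 10^10 m
e = 0.5503:  1 − e = 0.4497,  1 + e = 1.5503
(a) rₚ = a(1 − e) = 1.802 × 10^10 m × 0.4497 = 8.10359 × 10^9 m ≈ 8.104 × 10^9 m
(b) rₐ = a(1 + e) = 1.802 × 10^10 m × 1.5503 = 2.79364 × 10^10 m ≈ 2.794 × 10^10 m

Final answer:
(a) rₚ = 8.104 × 10^9 m
(b) rₐ = 2.794 × 10^10 m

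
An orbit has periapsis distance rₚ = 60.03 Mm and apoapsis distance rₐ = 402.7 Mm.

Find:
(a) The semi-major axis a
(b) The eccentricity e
rₚ = 60.03 Mm = 6.003 × 10^7 m
rₐ = 402.7 Mm = 4.027 × 10^8 m
(a) a = (rₚ + rₐ)/2 = 2.31365 × 10^8 m ≈ 231.4 Mm
(b) e = (rₐ − rₚ)/(rₐ + rₚ) = (3.4267 × 10^8) / (4.6273 × 10^8) = 0.74054

Final answer:
(a) a = 231.4 Mm
(b) e = 0.7405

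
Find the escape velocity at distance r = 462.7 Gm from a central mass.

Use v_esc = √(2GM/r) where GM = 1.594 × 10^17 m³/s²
r = 462.7 Gm = 4.627 × 10^11 m
GM = 1.594 × 10^17 m³/s²
2GM/r = 2 × (1.594 × 10^17) / (4.627 × 10^11) = 688999 m²/s²
v_esc = √(2GM/r) = 830.06 m/s ≈ 830.1 m/s

Final answer: 830.1 m/s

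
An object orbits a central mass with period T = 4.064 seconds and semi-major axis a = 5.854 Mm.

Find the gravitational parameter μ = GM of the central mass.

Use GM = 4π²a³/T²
T = 4.064 seconds
a = 5.854 Mm = 5.854 × 10^6 m
a³ = 2.00613 × 10^20 m³
T² = 16.5161 s²
GM = 4π² × (2.00613 × 10^20) / 16.5161 = 4.79524 × 10^20 m³/s²
GM ≈ 4.795 × 10^20 m³/s²

Final answer: GM = 4.795 × 10^20 m³/s²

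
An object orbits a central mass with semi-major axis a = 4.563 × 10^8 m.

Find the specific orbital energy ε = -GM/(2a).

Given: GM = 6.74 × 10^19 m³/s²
a = 4.563 × 10^8 m
GM = 6.74 × 10^19 m³/s²
2a = 9.126 × 10^8 m
ε = −GM/(2a) = -7.38549 × 10^10 J/kg ≈ -73.85 GJ/kg

Final answer: -73.85 GJ/kg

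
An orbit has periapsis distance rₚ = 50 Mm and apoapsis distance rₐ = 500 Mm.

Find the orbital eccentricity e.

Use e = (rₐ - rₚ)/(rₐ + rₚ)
rₚ = 50 Mm = 5 × 10^7 m
rₐ = 500 Mm = 5 × 10^8 m
rₐ − rₚ = 4.5 × 10^8 m
rₐ + rₚ = 5.5 × 10^8 m
e = (rₐ − rₚ)/(rₐ + rₚ) = 0.818182

Final answer: e = 0.8182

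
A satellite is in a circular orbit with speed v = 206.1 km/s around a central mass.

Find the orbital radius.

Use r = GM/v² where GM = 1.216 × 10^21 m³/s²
v = 206.1 km/s = 206100 m/s
GM = 1.216 × 10^21 m³/s²
v² = 4.24772 × 10^10 m²/s²
r = GM/v² = (1.216 × 10^21) / (4.24772 × 10^10) = 2.86271 × 10^10 m ≈ 2.863 × 10^10 m

Final answer: 2.863 × 10^10 m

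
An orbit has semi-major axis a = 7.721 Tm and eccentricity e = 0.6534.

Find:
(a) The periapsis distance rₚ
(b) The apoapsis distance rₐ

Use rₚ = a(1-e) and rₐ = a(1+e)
a = 7.721 Tm = 7.721 × 10^12 m
e = 0.6534:  1 − e = 0.3466,  1 + e = 1.6534
(a) rₚ = a(1 − e) = 7.721 × 10^12 m × 0.3466 = 2.6761 × 10^12 m ≈ 2.676 Tm
(b) rₐ = a(1 + e) = 7.721 × 10^12 m × 1.6534 = 1.27659 × 10^13 m ≈ 12.77 Tm

Final answer:
(a) rₚ = 2.676 Tm
(b) rₐ = 12.77 Tm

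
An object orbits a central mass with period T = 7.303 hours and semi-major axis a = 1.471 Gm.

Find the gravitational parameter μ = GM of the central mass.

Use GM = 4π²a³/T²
T = 7.303 hours = 26290.8 s
a = 1.471 Gm = 1.471 × 10^9 m
a³ = 3.18301 × 10^27 m³
T² = 6.91206 × 10^8 s²
GM = 4π² × (3.18301 × 10^27) / (6.91206 × 10^8) = 1.81798 × 10^20 m³/s²
GM ≈ 1.818 × 10^20 m³/s²

Final answer: GM = 1.818 × 10^20 m³/s²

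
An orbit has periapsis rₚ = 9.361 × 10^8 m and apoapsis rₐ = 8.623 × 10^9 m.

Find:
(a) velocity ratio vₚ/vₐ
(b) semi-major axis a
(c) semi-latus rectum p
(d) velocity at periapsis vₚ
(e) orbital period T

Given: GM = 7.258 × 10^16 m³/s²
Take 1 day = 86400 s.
rₚ = 9.361 × 10^8 m
rₐ = 8.623 × 10^9 m
GM = 7.258 × 10^16 m³/s²
a = (rₚ + rₐ)/2 = 4.77955 × 10^9 m
e = (rₐ − rₚ)/(rₐ + rₚ) = (7.6869 × 10^9) / (9.5591 × 10^9) = 0.804145
(a) vₚ/vₐ = rₐ/rₚ (angular momentum) = (8.623 × 10^9) / (9.361 × 10^8) = 9.21162 ≈ 9.212
(b) a = 4.77955 × 10^9 m ≈ 4.78 × 10^9 m
(c) 1 − e² = 0.353351;  p = a(1 − e²) = 4.77955 × 10^9 × 0.353351 = 1.68886 × 10^9 m ≈ 1.689 × 10^9 m
(d) vₚ² = GM (2/rₚ − 1/a) = 7.258 × 10^16 × (2.13652 × 10^-9 − 2.09225 × 10^-10) = 1.39883 × 10^8 m²/s²;  vₚ = 11827.2 m/s ≈ 11.83 km/s
(e) a³ = 1.09185 × 10^29 m³;  T = 2π √(a³/GM) = 2π × 1.22651 × 10^6 s = 7.70641 × 10^6 s ≈ 89.19 days

Final answer:
(a) velocity ratio vₚ/vₐ = 9.212
(b) semi-major axis a = 4.78 × 10^9 m
(c) semi-latus rectum p = 1.689 × 10^9 m
(d) velocity at periapsis vₚ = 11.83 km/s
(e) orbital period T = 89.19 days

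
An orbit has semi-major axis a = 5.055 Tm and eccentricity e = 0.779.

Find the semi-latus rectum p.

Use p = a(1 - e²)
a = 5.055 Tm = 5.055 × 10^12 m
e = 0.779,  e² = 0.606841,  1 − e² = 0.393159
p = a(1 − e²) = 5.055 × 10^12 m × 0.393159 = 1.98742 × 10^12 m ≈ 1.987 Tm

Final answer: p = 1.987 Tm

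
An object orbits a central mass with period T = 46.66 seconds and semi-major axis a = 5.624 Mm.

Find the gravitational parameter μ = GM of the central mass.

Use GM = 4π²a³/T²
T = 46.66 seconds
a = 5.624 Mm = 5.624 × 10^6 m
a³ = 1.77884 × 10^20 m³
T² = 2177.16 s²
GM = 4π² × (1.77884 × 10^20) / 2177.16 = 3.22557 × 10^18 m³/s²
GM ≈ 3.226 × 10^18 m³/s²

Final answer: GM = 3.226 × 10^18 m³/s²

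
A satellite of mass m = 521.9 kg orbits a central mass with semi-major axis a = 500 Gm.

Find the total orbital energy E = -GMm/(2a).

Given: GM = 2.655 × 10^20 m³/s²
a = 500 Gm = 5 × 10^11 m
GM = 2.655 × 10^20 m³/s²
2a = 1 × 10^12 m
GMm = 2.655 × 10^20 × 521.9 = 1.38564 × 10^23 m³·kg/s²
E = −GMm/(2a) = -1.38564 × 10^11 J ≈ -138.6 GJ

Final answer: -138.6 GJ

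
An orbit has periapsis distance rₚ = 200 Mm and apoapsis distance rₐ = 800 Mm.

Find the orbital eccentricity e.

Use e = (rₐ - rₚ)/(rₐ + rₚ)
rₚ = 200 Mm = 2 × 10^8 m
rₐ = 800 Mm = 8 × 10^8 m
rₐ − rₚ = 6 × 10^8 m
rₐ + rₚ = 1 × 10^9 m
e = (rₐ − rₚ)/(rₐ + rₚ) = 0.6

Final answer: e = 0.6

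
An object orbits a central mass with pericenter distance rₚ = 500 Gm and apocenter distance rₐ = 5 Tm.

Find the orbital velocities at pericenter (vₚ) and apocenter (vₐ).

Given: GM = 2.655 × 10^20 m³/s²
rₚ = 500 Gm = 5 × 10^11 m
rₐ = 5 Tm = 5 × 10^12 m
GM = 2.655 × 10^20 m³/s²
a = (rₚ + rₐ)/2 = 2.75 × 10^12 m
Vis-viva: v² = GM (2/r − 1/a)
vₚ² = 2.655 × 10^20 × (4 × 10^-12 − 3.63636 × 10^-13) = 9.65455 × 10^8 m²/s²
vₚ = 31071.8 m/s ≈ 31.07 km/s
vₐ² = 2.655 × 10^20 × (4 × 10^-13 − 3.63636 × 10^-13) = 9.65455 × 10^6 m²/s²
vₐ = 3107.18 m/s ≈ 3.107 km/s

Final answer: vₚ = 31.07 km/s, vₐ = 3.107 km/s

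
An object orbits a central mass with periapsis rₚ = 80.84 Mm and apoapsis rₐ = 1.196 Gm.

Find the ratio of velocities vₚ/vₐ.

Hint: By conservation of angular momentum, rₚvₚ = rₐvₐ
rₚ = 80.84 Mm = 8.084 × 10^7 m
rₐ = 1.196 Gm = 1.196 × 10^9 m
rₚvₚ = rₐvₐ  ⇒  vₚ/vₐ = rₐ/rₚ
vₚ/vₐ = (1.196 × 10^9) / (8.084 × 10^7) = 14.7947

Final answer: vₚ/vₐ = 14.79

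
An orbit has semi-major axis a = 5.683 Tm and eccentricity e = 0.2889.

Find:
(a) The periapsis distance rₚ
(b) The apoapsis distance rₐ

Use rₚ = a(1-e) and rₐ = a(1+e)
a = 5.683 Tm = 5.683 × 10^12 m
e = 0.2889:  1 − e = 0.7111,  1 + e = 1.2889
(a) rₚ = a(1 − e) = 5.683 × 10^12 m × 0.7111 = 4.04118 × 10^12 m ≈ 4.041 Tm
(b) rₐ = a(1 + e) = 5.683 × 10^12 m × 1.2889 = 7.32482 × 10^12 m ≈ 7.325 Tm

Final answer:
(a) rₚ = 4.041 Tm
(b) rₐ = 7.325 Tm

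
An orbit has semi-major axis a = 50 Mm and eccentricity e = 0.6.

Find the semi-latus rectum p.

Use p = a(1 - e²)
a = 50 Mm = 5 × 10^7 m
e = 0.6,  e² = 0.36,  1 − e² = 0.64
p = a(1 − e²) = 5 × 10^7 m × 0.64 = 3.2 × 10^7 m ≈ 32 Mm

Final answer: p = 32 Mm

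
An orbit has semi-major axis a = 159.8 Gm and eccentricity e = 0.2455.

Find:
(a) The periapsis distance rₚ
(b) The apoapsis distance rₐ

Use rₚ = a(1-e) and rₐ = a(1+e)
a = 159.8 Gm = 1.598 × 10^11 m
e = 0.2455:  1 − e = 0.7545,  1 + e = 1.2455
(a) rₚ = a(1 − e) = 1.598 × 10^11 m × 0.7545 = 1.20569 × 10^11 m ≈ 120.6 Gm
(b) rₐ = a(1 + e) = 1.598 × 10^11 m × 1.2455 = 1.99031 × 10^11 m ≈ 199 Gm

Final answer:
(a) rₚ = 120.6 Gm
(b) rₐ = 199 Gm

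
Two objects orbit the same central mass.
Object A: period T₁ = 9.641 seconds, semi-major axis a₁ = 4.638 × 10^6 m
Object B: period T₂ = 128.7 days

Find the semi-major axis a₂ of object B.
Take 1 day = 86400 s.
T₁ = 9.641 seconds
T₂ = 128.7 days = 1.11197 × 10^7 s
a₁ = 4.638 × 10^6 m
Kepler's third law: (T₂/T₁)² = (a₂/a₁)³  ⇒  a₂ = a₁ (T₂/T₁)^(2/3)
T₂/T₁ = 1.15337 × 10^6
(T₂/T₁)^(2/3) = 10998
a₂ = 4.638 × 10^6 m × 10998 = 5.10087 × 10^10 m ≈ 5.101 × 10^10 m

Final answer: a₂ = 5.101 × 10^10 m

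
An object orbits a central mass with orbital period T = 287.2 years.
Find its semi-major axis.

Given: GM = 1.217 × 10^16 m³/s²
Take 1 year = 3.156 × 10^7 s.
T = 287.2 years = 9.06403 × 10^9 s
GM = 1.217 × 10^16 m³/s²
Kepler's third law: a³ = GM T² / (4π²)
T² = 8.21567 × 10^19 s²
a³ = (1.217 × 10^16) × (8.21567 × 10^19) / (4π²) = 2.53264 × 10^34 m³
a = (a³)^(1/3) = 2.93669 × 10^11 m ≈ 293.7 Gm

Final answer: 293.7 Gm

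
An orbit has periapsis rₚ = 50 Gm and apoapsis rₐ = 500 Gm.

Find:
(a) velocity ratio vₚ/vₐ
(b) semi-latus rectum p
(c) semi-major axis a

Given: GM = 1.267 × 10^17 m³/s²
rₚ = 50 Gm = 5 × 10^10 m
rₐ = 500 Gm = 5 × 10^11 m
GM = 1.267 × 10^17 m³/s²
a = (rₚ + rₐ)/2 = 2.75 × 10^11 m
e = (rₐ − rₚ)/(rₐ + rₚ) = (4.5 × 10^11) / (5.5 × 10^11) = 0.818182
(a) vₚ/vₐ = rₐ/rₚ (angular momentum) = (5 × 10^11) / (5 × 10^10) = 10 ≈ 10
(b) 1 − e² = 0.330579;  p = a(1 − e²) = 2.75 × 10^11 × 0.330579 = 9.09091 × 10^10 m ≈ 90.91 Gm
(c) a = 2.75 × 10^11 m ≈ 275 Gm

Final answer:
(a) velocity ratio vₚ/vₐ = 10
(b) semi-latus rectum p = 90.91 Gm
(c) semi-major axis a = 275 Gm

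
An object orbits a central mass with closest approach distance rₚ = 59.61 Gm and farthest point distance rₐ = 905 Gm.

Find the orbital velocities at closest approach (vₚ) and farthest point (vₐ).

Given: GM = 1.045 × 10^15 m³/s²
rₚ = 59.61 Gm = 5.961 × 10^10 m
rₐ = 905 Gm = 9.05 × 10^11 m
GM = 1.045 × 10^15 m³/s²
a = (rₚ + rₐ)/2 = 4.82305 × 10^11 m
Vis-viva: v² = GM (2/r − 1/a)
vₚ² = 1.045 × 10^15 × (3.35514 × 10^-11 − 2.07338 × 10^-12) = 32894.6 m²/s²
vₚ = 181.369 m/s ≈ 181.4 m/s
vₐ² = 1.045 × 10^15 × (2.20994 × 10^-12 − 2.07338 × 10^-12) = 142.714 m²/s²
vₐ = 11.9463 m/s ≈ 11.95 m/s

Final answer: vₚ = 181.4 m/s, vₐ = 11.95 m/s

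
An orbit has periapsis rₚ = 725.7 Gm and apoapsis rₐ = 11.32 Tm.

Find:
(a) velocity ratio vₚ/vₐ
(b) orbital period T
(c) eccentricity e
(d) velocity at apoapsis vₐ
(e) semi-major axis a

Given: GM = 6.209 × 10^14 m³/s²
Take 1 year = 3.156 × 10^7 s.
rₚ = 725.7 Gm = 7.257 × 10^11 m
rₐ = 11.32 Tm = 1.132 × 10^13 m
GM = 6.209 × 10^14 m³/s²
a = (rₚ + rₐ)/2 = 6.02285 × 10^12 m
e = (rₐ − rₚ)/(rₐ + rₚ) = (1.05943 × 10^13) / (1.20457 × 10^13) = 0.879509
(a) vₚ/vₐ = rₐ/rₚ (angular momentum) = (1.132 × 10^13) / (7.257 × 10^11) = 15.5987 ≈ 15.6
(b) a³ = 2.18477 × 10^38 m³;  T = 2π √(a³/GM) = 2π × 5.93188 × 10^11 s = 3.72711 × 10^12 s ≈ 1.181 × 10^5 years
(c) e = 0.879509 ≈ 0.8795
(d) vₐ² = GM (2/rₐ − 1/a) = 6.209 × 10^14 × (1.76678 × 10^-13 − 1.66034 × 10^-13) = 6.60892 m²/s²;  vₐ = 2.57078 m/s ≈ 2.571 m/s
(e) a = 6.02285 × 10^12 m ≈ 6.023 Tm

Final answer:
(a) velocity ratio vₚ/vₐ = 15.6
(b) orbital period T = 1.181 × 10^5 years
(c) eccentricity e = 0.8795
(d) velocity at apoapsis vₐ = 2.571 m/s
(e) semi-major axis a = 6.023 Tm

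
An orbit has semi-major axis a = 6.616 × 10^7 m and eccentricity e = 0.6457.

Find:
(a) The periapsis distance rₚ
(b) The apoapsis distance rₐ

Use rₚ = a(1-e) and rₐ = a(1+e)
a = 6.616 × 10^7 m
e = 0.6457:  1 − e = 0.3543,  1 + e = 1.6457
(a) rₚ = a(1 − e) = 6.616 × 10^7 m × 0.3543 = 2.34405 × 10^7 m ≈ 2.344 × 10^7 m
(b) rₐ = a(1 + e) = 6.616 × 10^7 m × 1.6457 = 1.0888 × 10^8 m ≈ 1.089 × 10^8 m

Final answer:
(a) rₚ = 2.344 × 10^7 m
(b) rₐ = 1.089 × 10^8 m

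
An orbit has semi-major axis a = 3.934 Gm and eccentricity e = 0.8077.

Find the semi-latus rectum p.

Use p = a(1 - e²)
a = 3.934 Gm = 3.934 × 10^9 m
e = 0.8077,  e² = 0.652379,  1 − e² = 0.347621
p = a(1 − e²) = 3.934 × 10^9 m × 0.347621 = 1.36754 × 10^9 m ≈ 1.368 Gm

Final answer: p = 1.368 Gm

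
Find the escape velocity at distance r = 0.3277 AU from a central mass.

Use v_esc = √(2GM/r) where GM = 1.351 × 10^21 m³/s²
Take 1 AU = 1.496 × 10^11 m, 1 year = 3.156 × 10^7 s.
r = 0.3277 AU = 4.90239 × 10^10 m
GM = 1.351 × 10^21 m³/s²
2GM/r = 2 × (1.351 × 10^21) / (4.90239 × 10^10) = 5.5116 × 10^10 m²/s²
v_esc = √(2GM/r) = 234768 m/s ≈ 49.53 AU/year

Final answer: 49.53 AU/year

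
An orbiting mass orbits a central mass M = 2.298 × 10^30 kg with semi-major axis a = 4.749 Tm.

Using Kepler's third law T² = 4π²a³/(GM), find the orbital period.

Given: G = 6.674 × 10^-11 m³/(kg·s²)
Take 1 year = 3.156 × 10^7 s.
M = 2.298 × 10^30 kg
GM = G × M = 6.674 × 10^-11 × 2.298 × 10^30 = 1.53369 × 10^20 m³/s²
a = 4.749 Tm = 4.749 × 10^12 m
a³ = 1.07104 × 10^38 m³
T = 2π √(a³/GM) = 2π √((1.07104 × 10^38) / (1.53369 × 10^20)) = 2π × 8.35671 × 10^8 s
T = 5.25067 × 10^9 s ≈ 166.4 years

Final answer: 166.4 years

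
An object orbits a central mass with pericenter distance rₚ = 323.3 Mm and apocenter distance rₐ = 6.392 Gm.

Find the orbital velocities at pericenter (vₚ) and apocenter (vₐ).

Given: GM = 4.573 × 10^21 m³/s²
rₚ = 323.3 Mm = 3.233 × 10^8 m
rₐ = 6.392 Gm = 6.392 × 10^9 m
GM = 4.573 × 10^21 m³/s²
a = (rₚ + rₐ)/2 = 3.35765 × 10^9 m
Vis-viva: v² = GM (2/r − 1/a)
vₚ² = 4.573 × 10^21 × (6.1862 × 10^-9 − 2.97827 × 10^-10) = 2.69275 × 10^13 m²/s²
vₚ = 5.18918 × 10^6 m/s ≈ 5189 km/s
vₐ² = 4.573 × 10^21 × (3.12891 × 10^-10 − 2.97827 × 10^-10) = 6.88866 × 10^10 m²/s²
vₐ = 262463 m/s ≈ 262.5 km/s

Final answer: vₚ = 5189 km/s, vₐ = 262.5 km/s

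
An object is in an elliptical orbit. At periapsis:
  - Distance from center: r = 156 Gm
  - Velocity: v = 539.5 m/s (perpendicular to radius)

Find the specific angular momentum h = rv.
r = 156 Gm = 1.56 × 10^11 m
v = 539.5 m/s
h = rv = 1.56 × 10^11 × 539.5 = 8.4162 × 10^13 m²/s ≈ 8.416 × 10^13 m²/s

Final answer: h = 8.416 × 10^13 m²/s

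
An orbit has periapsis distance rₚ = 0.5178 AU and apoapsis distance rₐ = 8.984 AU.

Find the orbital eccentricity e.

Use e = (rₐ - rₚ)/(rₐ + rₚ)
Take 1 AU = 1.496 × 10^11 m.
rₚ = 0.5178 AU = 7.74629 × 10^10 m
rₐ = 8.984 AU = 1.34401 × 10^12 m
rₐ − rₚ = 1.26654 × 10^12 m
rₐ + rₚ = 1.42147 × 10^12 m
e = (rₐ − rₚ)/(rₐ + rₚ) = 0.89101

Final answer: e = 0.891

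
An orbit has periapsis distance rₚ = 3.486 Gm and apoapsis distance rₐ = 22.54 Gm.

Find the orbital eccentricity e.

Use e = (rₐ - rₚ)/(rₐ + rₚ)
rₚ = 3.486 Gm = 3.486 × 10^9 m
rₐ = 22.54 Gm = 2.254 × 10^10 m
rₐ − rₚ = 1.9054 × 10^10 m
rₐ + rₚ = 2.6026 × 10^10 m
e = (rₐ − rₚ)/(rₐ + rₚ) = 0.732114

Final answer: e = 0.7321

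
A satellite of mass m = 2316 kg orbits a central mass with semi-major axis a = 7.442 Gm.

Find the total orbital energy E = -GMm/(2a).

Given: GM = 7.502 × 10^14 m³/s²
a = 7.442 Gm = 7.442 × 10^9 m
GM = 7.502 × 10^14 m³/s²
2a = 1.4884 × 10^10 m
GMm = 7.502 × 10^14 × 2316 = 1.73746 × 10^18 m³·kg/s²
E = −GMm/(2a) = -1.16734 × 10^8 J ≈ -116.7 MJ

Final answer: -116.7 MJ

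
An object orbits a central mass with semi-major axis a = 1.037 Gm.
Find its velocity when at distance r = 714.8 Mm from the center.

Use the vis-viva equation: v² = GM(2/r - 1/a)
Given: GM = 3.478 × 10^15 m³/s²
a = 1.037 Gm = 1.037 × 10^9 m
r = 714.8 Mm = 7.148 × 10^8 m
GM = 3.478 × 10^15 m³/s²
2/r − 1/a = 2.79799 × 10^-9 − 9.6432 × 10^-10 = 1.83367 × 10^-9 m⁻¹
v² = GM (2/r − 1/a) = 6.37749 × 10^6 m²/s²
v = 2525.37 m/s ≈ 2.525 km/s

Final answer: 2.525 km/s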